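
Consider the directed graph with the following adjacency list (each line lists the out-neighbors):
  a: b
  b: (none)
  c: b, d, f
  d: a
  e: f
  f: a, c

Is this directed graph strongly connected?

There is no directed path from b to a, so the graph is not strongly connected.

No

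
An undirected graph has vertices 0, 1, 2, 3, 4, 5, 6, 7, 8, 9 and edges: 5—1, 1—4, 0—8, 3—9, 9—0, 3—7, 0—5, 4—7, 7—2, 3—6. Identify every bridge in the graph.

The edges on the cycle 3-9-0-5-1-4-7-3 are not bridges since each lies on that cycle.
But removing 3—6 disconnects 3 from 6; removing 8—0 disconnects 8 from 0; removing 2—7 disconnects 2 from 7 — these are bridges.

0-8, 2-7, 3-6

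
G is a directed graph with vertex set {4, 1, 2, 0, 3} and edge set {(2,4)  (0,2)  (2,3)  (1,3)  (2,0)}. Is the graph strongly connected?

No

There is no directed path from 4 to 2, so the graph is not strongly connected.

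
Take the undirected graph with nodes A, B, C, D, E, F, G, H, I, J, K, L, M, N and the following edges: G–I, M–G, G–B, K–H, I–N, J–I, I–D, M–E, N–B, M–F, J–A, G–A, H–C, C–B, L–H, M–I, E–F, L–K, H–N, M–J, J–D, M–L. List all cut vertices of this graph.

M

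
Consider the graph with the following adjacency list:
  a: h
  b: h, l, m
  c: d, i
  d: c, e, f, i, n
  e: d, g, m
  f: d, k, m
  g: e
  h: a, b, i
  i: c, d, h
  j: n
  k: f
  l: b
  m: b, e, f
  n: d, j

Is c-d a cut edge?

No

After removing c-d, the path c-i-d still connects them, so the edge is not a bridge.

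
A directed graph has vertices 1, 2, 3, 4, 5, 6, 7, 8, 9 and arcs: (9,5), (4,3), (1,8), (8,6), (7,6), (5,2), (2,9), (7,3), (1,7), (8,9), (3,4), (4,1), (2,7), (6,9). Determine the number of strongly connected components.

{1, 2, 3, 4, 5, 6, 7, 8, 9} are all mutually reachable — one SCC of size 9.
That gives 1 strongly connected component.

1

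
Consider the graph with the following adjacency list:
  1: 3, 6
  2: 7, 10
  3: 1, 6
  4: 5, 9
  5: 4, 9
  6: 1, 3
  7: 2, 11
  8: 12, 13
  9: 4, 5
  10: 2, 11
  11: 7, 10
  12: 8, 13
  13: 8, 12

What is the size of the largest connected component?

4

Starting from 4 we can reach 4, 5, 9. That is one component of size 3.
Starting from 8 we can reach 8, 12, 13. That is one component of size 3.
Starting from 1 we can reach 1, 3, 6. That is one component of size 3.
Starting from 2 we can reach 2, 7, 10, 11. That is one component of size 4.
The largest has 4 vertices.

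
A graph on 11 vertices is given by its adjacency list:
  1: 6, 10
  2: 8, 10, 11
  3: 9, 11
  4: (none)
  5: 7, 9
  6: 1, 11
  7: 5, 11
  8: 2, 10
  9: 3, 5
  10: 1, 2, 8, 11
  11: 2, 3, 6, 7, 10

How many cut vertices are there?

Removing 11 increases the component count from 2 to 3, so 11 is a cut vertex.
By contrast removing 9 leaves 2 components; it is not a cut vertex. No other vertex is a cut vertex either.

1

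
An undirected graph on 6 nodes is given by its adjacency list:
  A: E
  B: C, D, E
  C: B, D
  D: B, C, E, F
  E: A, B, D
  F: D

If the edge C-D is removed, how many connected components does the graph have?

1

C and D are still connected via C-B-D, so the component count stays at 1.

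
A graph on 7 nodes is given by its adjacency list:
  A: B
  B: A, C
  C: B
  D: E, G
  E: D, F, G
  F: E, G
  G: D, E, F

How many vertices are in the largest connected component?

4

Starting from A we can reach A, B, C. That is one component of size 3.
Starting from D we can reach D, E, F, G. That is one component of size 4.
The largest has 4 vertices.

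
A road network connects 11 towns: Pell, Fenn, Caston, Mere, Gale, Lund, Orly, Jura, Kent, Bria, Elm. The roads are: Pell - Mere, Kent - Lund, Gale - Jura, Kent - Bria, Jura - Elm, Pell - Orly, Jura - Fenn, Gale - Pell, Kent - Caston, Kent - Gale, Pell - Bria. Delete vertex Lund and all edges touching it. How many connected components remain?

1

With Lund gone, the remaining components are: {Elm, Bria, Fenn, Gale, Jura, Kent, Mere, Orly, Pell, Caston}.
That is 1 component.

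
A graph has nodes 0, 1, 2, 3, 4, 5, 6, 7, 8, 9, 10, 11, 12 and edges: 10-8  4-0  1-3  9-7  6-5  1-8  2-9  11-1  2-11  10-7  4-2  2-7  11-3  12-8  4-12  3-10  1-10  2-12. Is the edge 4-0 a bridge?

Yes

Removing 4-0 leaves no path between 4 and 0: the component count goes from 2 to 3. So it is a bridge.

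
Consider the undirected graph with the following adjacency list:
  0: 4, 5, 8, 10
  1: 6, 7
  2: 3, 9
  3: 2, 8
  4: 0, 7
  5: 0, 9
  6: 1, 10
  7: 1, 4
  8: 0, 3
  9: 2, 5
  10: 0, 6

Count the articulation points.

Removing 0 increases the component count from 1 to 2, so 0 is a cut vertex.
By contrast removing 4 leaves 1 component; it is not a cut vertex. No other vertex is a cut vertex either.

1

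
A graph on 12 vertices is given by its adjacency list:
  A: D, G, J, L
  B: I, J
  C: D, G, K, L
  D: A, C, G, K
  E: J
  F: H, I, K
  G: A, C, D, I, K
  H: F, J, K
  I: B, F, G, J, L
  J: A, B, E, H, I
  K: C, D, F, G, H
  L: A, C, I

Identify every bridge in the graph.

The edges on the cycle J-B-I-J are not bridges since each lies on that cycle.
But removing E-J disconnects E from J — this is a bridge.

E-J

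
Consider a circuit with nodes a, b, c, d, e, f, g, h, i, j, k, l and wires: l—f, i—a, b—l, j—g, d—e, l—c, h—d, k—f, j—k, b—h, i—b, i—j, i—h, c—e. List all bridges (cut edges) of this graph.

a-i, g-j

The edges on the cycle i-j-k-f-l-b-i are not bridges since each lies on that cycle.
But removing a—i disconnects a from i; removing j—g disconnects j from g — these are bridges.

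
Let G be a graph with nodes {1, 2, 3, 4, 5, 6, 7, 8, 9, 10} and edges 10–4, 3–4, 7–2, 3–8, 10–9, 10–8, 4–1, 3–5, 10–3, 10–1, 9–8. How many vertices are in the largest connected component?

7

6 is isolated — a component by itself.
Starting from 2 we can reach 2, 7. That is one component of size 2.
Starting from 1 we can reach 1, 3, 4, 5, 8, 9, 10. That is one component of size 7.
The largest has 7 vertices.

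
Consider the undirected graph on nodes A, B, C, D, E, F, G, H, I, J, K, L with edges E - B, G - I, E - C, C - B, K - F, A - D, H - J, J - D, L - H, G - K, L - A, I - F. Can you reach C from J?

The component containing J is {A, D, H, J, L}, and C is not in it.

No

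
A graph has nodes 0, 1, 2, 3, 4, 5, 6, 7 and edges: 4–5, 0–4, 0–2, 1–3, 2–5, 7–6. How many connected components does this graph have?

Starting from 1 we can reach 1, 3. That is one component of size 2.
Starting from 6 we can reach 6, 7. That is one component of size 2.
Starting from 0 we can reach 0, 2, 4, 5. That is one component of size 4.
Total: 3 components.

3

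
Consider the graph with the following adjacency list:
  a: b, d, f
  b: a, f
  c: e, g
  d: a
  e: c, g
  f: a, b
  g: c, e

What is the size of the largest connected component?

4

Starting from c we can reach c, e, g. That is one component of size 3.
Starting from a we can reach a, b, d, f. That is one component of size 4.
The largest has 4 vertices.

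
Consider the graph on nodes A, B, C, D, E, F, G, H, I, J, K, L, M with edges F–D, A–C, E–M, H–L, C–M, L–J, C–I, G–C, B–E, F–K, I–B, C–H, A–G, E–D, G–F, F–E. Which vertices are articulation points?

C, F, H, L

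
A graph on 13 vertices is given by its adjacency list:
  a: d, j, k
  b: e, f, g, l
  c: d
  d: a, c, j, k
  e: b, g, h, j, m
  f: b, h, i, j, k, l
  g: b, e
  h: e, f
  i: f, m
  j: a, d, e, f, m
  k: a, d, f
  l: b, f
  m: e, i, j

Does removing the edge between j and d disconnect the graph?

After removing j-d, the path j-a-d still connects them, so the edge is not a bridge.

No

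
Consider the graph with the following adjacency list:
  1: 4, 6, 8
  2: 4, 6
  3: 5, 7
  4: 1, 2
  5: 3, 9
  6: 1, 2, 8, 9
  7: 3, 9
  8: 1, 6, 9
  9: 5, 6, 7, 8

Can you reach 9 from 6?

Yes

From 6 we can reach 1, 2, 3, 4, 5, 6, 7, 8, 9, which includes 9.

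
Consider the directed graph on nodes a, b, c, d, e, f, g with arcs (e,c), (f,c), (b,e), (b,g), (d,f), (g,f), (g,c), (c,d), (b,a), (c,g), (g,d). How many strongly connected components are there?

4

{c, d, f, g} are all mutually reachable — one SCC of size 4.
{e} is an SCC by itself.
{a} is an SCC by itself.
{b} is an SCC by itself.
That gives 4 strongly connected components.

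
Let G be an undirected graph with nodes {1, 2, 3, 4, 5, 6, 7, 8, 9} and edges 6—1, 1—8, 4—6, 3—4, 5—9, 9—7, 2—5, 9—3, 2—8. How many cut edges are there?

The edges on the cycle 2-5-9-3-4-6-1-8-2 are not bridges since each lies on that cycle.
But removing 7—9 disconnects 7 from 9 — this is a bridge.

1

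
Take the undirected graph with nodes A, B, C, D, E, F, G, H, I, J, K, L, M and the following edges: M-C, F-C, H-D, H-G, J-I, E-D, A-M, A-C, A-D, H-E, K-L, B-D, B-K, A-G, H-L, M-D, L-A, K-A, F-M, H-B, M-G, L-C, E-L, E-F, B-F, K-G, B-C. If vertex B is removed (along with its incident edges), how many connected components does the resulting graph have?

With B gone, the remaining components are: {I, J}; {A, C, D, E, F, G, H, K, L, M}.
That is 2 components.

2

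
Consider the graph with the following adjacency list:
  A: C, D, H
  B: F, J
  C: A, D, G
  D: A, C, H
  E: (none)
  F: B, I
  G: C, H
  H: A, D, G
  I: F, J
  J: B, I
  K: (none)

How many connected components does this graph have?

K is isolated — a component by itself.
E is isolated — a component by itself.
Starting from B we can reach B, F, I, J. That is one component of size 4.
Starting from A we can reach A, C, D, G, H. That is one component of size 5.
Total: 4 components.

4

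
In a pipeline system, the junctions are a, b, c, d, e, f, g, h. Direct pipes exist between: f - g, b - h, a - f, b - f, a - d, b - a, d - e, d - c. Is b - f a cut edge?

After removing b - f, the path b-a-f still connects them, so the edge is not a bridge.

No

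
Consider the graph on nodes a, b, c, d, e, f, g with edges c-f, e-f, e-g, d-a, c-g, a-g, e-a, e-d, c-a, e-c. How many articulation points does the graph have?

0

Removing c, for instance, still leaves 2 components. No single vertex removal increases the component count — the graph has no articulation points.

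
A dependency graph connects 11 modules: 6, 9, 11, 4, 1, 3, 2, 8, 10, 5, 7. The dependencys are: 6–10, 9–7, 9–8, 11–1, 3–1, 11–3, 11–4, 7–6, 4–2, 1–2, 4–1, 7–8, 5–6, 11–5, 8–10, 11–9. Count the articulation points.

Removing 11 increases the component count from 1 to 2, so 11 is a cut vertex.
By contrast removing 2 leaves 1 component; it is not a cut vertex. No other vertex is a cut vertex either.

1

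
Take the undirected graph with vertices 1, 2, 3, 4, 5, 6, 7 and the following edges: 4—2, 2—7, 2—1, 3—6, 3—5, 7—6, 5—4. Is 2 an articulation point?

Yes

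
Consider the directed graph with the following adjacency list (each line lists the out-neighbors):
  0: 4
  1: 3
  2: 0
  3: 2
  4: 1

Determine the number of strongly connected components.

{0, 1, 2, 3, 4} are all mutually reachable — one SCC of size 5.
That gives 1 strongly connected component.

1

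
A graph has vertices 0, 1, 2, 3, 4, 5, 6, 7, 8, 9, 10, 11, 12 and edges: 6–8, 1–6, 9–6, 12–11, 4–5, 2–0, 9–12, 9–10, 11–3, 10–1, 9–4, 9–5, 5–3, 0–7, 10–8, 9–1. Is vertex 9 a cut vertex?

Yes

Deleting 9 raises the number of components from 2 to 3, so 9 is a cut vertex.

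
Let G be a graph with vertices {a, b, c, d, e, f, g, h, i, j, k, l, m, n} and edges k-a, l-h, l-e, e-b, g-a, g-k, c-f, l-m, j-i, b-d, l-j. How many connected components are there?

n is isolated — a component by itself.
Starting from c we can reach c, f. That is one component of size 2.
Starting from a we can reach a, g, k. That is one component of size 3.
Starting from b we can reach b, d, e, h, i, j, l, m. That is one component of size 8.
Total: 4 components.

4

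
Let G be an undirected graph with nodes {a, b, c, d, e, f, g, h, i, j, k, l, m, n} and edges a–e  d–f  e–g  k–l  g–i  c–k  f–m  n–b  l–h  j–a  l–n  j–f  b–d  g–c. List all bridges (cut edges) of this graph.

f-m, g-i, h-l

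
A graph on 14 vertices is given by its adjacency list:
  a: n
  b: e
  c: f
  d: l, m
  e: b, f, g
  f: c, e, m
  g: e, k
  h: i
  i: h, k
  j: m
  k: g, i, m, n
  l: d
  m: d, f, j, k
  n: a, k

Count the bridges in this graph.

9

The edges on the cycle g-e-f-m-k-g are not bridges since each lies on that cycle.
But removing i-h disconnects i from h; removing e-b disconnects e from b; removing m-d disconnects m from d; removing f-c disconnects f from c — these are bridges.
In total 9 edges are bridges.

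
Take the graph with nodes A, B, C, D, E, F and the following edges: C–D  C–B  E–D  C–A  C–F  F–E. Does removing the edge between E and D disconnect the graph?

After removing E–D, the path E-F-C-D still connects them, so the edge is not a bridge.

No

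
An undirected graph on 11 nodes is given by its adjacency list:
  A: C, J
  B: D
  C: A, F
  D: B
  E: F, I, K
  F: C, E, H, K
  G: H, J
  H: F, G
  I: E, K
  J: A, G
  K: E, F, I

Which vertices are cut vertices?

F

Removing F increases the component count from 2 to 3, so F is a cut vertex.
By contrast removing E leaves 2 components; it is not a cut vertex. No other vertex is a cut vertex either.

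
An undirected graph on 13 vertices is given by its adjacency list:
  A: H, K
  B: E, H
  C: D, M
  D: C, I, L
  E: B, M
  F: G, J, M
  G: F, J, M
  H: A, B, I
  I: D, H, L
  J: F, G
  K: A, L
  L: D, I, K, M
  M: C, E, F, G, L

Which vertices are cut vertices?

M

Removing M increases the component count from 1 to 2, so M is a cut vertex.
By contrast removing I leaves 1 component; it is not a cut vertex. No other vertex is a cut vertex either.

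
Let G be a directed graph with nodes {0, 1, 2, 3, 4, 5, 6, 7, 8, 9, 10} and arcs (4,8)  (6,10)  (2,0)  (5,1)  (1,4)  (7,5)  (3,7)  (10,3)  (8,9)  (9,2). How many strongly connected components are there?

11

{2} is an SCC by itself.
{3} is an SCC by itself.
{1} is an SCC by itself.
{9} is an SCC by itself.
{8} is an SCC by itself.
(and 6 more singleton SCCs)
That gives 11 strongly connected components.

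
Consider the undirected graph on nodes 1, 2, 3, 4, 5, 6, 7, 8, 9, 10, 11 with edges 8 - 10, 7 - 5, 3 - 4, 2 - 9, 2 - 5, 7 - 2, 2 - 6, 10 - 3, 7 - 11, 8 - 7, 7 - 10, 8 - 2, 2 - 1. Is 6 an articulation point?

No

Deleting 6 leaves 1 component (was 1), so 6 is not a cut vertex.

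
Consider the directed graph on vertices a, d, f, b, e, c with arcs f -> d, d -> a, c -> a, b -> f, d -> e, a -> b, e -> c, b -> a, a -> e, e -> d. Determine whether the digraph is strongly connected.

From d we can reach every vertex (a, b, c, d, e, f), and every vertex can reach d (a, b, c, d, e, f). So the whole graph is one strongly connected component.

Yes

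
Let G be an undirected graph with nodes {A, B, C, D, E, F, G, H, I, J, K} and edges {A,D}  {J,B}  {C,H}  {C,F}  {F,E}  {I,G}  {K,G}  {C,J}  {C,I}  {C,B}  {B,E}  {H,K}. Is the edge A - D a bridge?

Removing A - D leaves no path between A and D: the component count goes from 2 to 3. So it is a bridge.

Yes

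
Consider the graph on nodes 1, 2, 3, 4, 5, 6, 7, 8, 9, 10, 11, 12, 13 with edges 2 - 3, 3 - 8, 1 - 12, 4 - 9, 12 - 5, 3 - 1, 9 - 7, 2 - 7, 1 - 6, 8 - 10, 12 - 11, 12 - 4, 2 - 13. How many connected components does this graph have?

1

Starting from 1 we can reach 1, 2, 3, 4, 5, 6, 7, 8, 9, 10, 11, 12, 13. That is one component of size 13.
Total: 1 component.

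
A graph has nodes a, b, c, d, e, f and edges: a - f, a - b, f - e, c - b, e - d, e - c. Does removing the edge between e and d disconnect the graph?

Yes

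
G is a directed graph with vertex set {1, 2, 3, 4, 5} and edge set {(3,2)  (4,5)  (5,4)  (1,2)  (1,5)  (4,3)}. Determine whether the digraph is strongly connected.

There is no directed path from 3 to 1, so the graph is not strongly connected.

No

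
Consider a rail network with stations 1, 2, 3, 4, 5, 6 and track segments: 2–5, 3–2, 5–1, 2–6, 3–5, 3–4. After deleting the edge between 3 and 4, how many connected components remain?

2

Before removal there is 1 component.
3–4 is a bridge — removing it separates 3's side from 4's side.
After removal: 2 components.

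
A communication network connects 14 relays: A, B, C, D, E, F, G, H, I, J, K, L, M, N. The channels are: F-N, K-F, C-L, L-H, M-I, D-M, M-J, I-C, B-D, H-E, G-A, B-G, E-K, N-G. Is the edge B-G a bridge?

After removing B-G, the path B-D-M-I-C-L-H-E-K-F-N-G still connects them, so the edge is not a bridge.

No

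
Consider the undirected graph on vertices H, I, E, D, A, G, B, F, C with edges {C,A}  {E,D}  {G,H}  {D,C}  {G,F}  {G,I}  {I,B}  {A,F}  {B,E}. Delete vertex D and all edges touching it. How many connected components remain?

1

With D gone, the remaining components are: {A, B, C, E, F, G, H, I}.
That is 1 component.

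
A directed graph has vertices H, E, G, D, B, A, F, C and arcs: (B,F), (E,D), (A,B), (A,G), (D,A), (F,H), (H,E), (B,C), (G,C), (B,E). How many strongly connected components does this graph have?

{A, B, D, E, F, H} are all mutually reachable — one SCC of size 6.
{G} is an SCC by itself.
{C} is an SCC by itself.
That gives 3 strongly connected components.

3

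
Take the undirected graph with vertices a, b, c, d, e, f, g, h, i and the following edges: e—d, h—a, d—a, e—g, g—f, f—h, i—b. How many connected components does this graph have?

3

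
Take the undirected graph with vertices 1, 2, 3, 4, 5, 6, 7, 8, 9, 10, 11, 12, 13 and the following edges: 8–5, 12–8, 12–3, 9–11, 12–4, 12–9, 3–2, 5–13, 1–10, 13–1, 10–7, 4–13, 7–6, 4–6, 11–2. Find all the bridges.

none

The edges on the cycle 12-8-5-13-1-10-7-6-4-12 are not bridges since each lies on that cycle.
Every edge lies on some cycle, so there are no bridges.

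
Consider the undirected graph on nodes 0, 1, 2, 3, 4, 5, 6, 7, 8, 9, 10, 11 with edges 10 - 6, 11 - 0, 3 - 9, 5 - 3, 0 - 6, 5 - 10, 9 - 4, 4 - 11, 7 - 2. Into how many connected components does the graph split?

8 is isolated — a component by itself.
1 is isolated — a component by itself.
Starting from 2 we can reach 2, 7. That is one component of size 2.
Starting from 0 we can reach 0, 3, 4, 5, 6, 9, 10, 11. That is one component of size 8.
Total: 4 components.

4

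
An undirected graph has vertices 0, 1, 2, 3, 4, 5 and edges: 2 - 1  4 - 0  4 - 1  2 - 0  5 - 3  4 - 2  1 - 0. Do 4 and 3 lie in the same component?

No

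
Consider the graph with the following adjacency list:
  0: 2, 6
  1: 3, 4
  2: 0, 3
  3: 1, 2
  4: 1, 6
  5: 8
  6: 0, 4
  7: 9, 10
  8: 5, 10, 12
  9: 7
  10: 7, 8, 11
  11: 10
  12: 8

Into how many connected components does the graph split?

Starting from 0 we can reach 0, 1, 2, 3, 4, 6. That is one component of size 6.
Starting from 5 we can reach 5, 7, 8, 9, 10, 11, 12. That is one component of size 7.
Total: 2 components.

2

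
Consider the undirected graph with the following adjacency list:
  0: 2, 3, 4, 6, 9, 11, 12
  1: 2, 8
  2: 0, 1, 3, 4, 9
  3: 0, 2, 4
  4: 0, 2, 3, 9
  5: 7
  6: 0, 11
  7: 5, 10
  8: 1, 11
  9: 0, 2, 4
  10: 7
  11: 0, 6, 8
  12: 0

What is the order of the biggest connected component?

10

Starting from 5 we can reach 5, 7, 10. That is one component of size 3.
Starting from 0 we can reach 0, 1, 2, 3, 4, 6, 8, 9, 11, 12. That is one component of size 10.
The largest has 10 vertices.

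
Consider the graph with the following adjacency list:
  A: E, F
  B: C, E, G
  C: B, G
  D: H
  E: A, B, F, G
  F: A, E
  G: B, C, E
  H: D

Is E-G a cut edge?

No

After removing E-G, the path E-B-G still connects them, so the edge is not a bridge.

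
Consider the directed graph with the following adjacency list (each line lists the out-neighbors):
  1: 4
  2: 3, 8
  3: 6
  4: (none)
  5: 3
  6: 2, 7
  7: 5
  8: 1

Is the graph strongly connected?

No

There is no directed path from 4 to 7, so the graph is not strongly connected.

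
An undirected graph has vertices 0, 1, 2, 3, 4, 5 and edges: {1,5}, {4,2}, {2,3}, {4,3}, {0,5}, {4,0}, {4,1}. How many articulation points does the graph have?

1

Removing 4 increases the component count from 1 to 2, so 4 is a cut vertex.
By contrast removing 1 leaves 1 component; it is not a cut vertex. No other vertex is a cut vertex either.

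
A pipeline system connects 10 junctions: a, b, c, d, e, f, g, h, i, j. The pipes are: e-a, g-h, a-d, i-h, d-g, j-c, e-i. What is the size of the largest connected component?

6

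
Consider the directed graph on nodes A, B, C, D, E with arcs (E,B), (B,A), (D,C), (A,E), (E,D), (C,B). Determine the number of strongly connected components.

1

{A, B, C, D, E} are all mutually reachable — one SCC of size 5.
That gives 1 strongly connected component.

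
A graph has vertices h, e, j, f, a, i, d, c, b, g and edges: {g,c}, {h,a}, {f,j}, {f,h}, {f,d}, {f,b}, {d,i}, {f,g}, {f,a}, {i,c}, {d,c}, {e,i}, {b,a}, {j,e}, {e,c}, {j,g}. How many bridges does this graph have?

The edges on the cycle f-j-e-i-d-f are not bridges since each lies on that cycle.
Every edge lies on some cycle, so there are no bridges.

0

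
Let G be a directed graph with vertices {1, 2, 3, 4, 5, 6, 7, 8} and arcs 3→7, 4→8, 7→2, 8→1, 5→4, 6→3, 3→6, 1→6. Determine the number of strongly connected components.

7

{3, 6} are all mutually reachable — one SCC of size 2.
{4} is an SCC by itself.
{2} is an SCC by itself.
{8} is an SCC by itself.
{7} is an SCC by itself.
(and 2 more singleton SCCs)
That gives 7 strongly connected components.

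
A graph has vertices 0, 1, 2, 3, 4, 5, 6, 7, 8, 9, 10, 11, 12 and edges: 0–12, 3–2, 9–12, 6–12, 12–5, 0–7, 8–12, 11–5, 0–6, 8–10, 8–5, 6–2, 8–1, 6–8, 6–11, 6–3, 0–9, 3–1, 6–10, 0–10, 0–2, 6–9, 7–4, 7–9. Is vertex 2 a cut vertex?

No

Deleting 2 leaves 1 component (was 1) (its neighbors 0, 3, 6 remain connected to each other), so 2 is not a cut vertex.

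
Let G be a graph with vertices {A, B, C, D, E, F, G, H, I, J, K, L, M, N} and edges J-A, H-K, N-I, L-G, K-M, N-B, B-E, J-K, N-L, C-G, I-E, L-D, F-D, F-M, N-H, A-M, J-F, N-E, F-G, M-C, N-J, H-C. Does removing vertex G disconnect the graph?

No

Deleting G leaves 1 component (was 1) (its neighbors C, F, L remain connected to each other), so G is not a cut vertex.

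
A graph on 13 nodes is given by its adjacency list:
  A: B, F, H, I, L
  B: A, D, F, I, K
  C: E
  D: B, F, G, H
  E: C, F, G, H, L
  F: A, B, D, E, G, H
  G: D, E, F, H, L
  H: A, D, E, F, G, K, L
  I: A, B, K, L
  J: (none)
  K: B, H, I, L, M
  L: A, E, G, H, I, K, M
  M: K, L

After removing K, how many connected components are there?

2

With K gone, the remaining components are: {J}; {A, B, C, D, E, F, G, H, I, L, M}.
That is 2 components.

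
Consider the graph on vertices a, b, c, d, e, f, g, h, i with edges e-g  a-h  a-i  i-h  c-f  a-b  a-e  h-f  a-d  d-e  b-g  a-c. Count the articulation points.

Removing a increases the component count from 1 to 2, so a is a cut vertex.
By contrast removing i leaves 1 component; it is not a cut vertex. No other vertex is a cut vertex either.

1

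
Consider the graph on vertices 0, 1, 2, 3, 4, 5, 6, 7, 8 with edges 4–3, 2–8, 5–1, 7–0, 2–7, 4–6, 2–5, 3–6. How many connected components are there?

Starting from 3 we can reach 3, 4, 6. That is one component of size 3.
Starting from 0 we can reach 0, 1, 2, 5, 7, 8. That is one component of size 6.
Total: 2 components.

2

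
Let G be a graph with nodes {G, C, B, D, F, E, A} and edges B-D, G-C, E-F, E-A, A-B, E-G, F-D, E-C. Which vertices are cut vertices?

E

Removing E increases the component count from 1 to 2, so E is a cut vertex.
By contrast removing G leaves 1 component; it is not a cut vertex. No other vertex is a cut vertex either.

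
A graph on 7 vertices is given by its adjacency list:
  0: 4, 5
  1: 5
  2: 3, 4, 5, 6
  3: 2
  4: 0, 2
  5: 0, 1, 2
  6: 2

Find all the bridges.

The edges on the cycle 0-4-2-5-0 are not bridges since each lies on that cycle.
But removing 5-1 disconnects 5 from 1; removing 2-6 disconnects 2 from 6; removing 2-3 disconnects 2 from 3 — these are bridges.

1-5, 2-3, 2-6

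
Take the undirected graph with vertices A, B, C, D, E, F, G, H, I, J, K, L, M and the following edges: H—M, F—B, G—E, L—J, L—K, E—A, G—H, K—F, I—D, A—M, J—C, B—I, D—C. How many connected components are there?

2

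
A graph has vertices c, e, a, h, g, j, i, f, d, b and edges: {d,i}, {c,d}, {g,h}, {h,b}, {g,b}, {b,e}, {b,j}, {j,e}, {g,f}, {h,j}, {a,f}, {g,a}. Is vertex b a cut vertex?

No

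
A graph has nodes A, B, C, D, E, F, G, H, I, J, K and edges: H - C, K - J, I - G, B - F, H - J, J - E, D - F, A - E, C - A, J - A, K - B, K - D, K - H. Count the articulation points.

1

Removing K increases the component count from 2 to 3, so K is a cut vertex.
By contrast removing J leaves 2 components; it is not a cut vertex. No other vertex is a cut vertex either.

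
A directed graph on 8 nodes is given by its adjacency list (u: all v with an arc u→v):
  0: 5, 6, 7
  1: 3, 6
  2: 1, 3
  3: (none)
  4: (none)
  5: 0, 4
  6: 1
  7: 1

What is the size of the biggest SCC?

{0, 5} are all mutually reachable — one SCC of size 2.
{1, 6} are all mutually reachable — one SCC of size 2.
{4} is an SCC by itself.
{3} is an SCC by itself.
{7} is an SCC by itself.
(and 1 more singleton SCC)
The largest has 2 vertices.

2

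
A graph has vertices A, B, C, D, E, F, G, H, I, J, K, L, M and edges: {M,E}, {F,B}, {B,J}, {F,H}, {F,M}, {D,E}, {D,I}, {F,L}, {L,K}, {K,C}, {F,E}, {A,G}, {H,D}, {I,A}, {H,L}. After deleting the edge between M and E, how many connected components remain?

1

M and E are still connected via M-F-E, so the component count stays at 1.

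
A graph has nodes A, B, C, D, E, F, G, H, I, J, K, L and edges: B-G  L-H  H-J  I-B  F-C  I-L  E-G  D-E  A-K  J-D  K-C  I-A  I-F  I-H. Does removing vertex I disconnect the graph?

Yes

Deleting I raises the number of components from 1 to 2, so I is a cut vertex.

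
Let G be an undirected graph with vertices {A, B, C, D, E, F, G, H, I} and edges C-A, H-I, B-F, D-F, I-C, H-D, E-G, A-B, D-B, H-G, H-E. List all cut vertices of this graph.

Removing H increases the component count from 1 to 2, so H is a cut vertex.
By contrast removing F leaves 1 component; it is not a cut vertex. No other vertex is a cut vertex either.

H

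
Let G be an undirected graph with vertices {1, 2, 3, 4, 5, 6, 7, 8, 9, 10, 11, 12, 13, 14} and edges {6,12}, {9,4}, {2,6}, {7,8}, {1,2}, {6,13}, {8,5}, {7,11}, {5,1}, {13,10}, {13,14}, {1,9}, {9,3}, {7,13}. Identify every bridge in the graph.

1-9, 10-13, 11-7, 12-6, 13-14, 3-9, 4-9

The edges on the cycle 7-8-5-1-2-6-13-7 are not bridges since each lies on that cycle.
But removing 7—11 disconnects 7 from 11; removing 1—9 disconnects 1 from 9; removing 3—9 disconnects 3 from 9; removing 14—13 disconnects 14 from 13 — these are bridges.
In total 7 edges are bridges.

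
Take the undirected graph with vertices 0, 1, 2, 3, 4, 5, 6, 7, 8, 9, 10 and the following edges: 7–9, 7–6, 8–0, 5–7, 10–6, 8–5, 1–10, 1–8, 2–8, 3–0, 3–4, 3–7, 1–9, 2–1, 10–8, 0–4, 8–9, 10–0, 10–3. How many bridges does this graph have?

0

The edges on the cycle 3-0-4-3 are not bridges since each lies on that cycle.
Every edge lies on some cycle, so there are no bridges.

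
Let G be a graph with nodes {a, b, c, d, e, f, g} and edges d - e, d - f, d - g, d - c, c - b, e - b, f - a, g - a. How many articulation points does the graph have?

Removing d increases the component count from 1 to 2, so d is a cut vertex.
By contrast removing e leaves 1 component; it is not a cut vertex. No other vertex is a cut vertex either.

1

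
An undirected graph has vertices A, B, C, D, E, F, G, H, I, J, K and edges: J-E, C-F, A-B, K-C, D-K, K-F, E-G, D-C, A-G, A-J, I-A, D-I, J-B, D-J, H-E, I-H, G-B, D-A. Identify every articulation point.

D

Removing D increases the component count from 1 to 2, so D is a cut vertex.
By contrast removing B leaves 1 component; it is not a cut vertex. No other vertex is a cut vertex either.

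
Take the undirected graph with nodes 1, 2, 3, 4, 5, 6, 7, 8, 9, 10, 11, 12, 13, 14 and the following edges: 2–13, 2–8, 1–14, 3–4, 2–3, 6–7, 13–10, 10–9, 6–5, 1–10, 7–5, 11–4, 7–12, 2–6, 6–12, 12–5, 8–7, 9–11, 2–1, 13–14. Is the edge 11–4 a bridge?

After removing 11–4, the path 11-9-10-1-2-3-4 still connects them, so the edge is not a bridge.

No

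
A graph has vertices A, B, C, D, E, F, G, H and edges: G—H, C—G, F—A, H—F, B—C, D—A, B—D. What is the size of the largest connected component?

E is isolated — a component by itself.
Starting from A we can reach A, B, C, D, F, G, H. That is one component of size 7.
The largest has 7 vertices.

7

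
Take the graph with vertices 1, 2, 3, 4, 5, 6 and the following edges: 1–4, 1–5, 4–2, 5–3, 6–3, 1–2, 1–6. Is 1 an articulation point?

Yes

Deleting 1 raises the number of components from 1 to 2, so 1 is a cut vertex.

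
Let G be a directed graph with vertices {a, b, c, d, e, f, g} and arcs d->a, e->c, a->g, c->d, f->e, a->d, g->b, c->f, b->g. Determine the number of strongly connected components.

{c, e, f} are all mutually reachable — one SCC of size 3.
{b, g} are all mutually reachable — one SCC of size 2.
{a, d} are all mutually reachable — one SCC of size 2.
That gives 3 strongly connected components.

3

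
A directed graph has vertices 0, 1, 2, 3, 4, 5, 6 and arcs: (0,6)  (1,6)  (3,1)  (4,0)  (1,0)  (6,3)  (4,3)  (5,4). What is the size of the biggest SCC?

4

{0, 1, 3, 6} are all mutually reachable — one SCC of size 4.
{5} is an SCC by itself.
{2} is an SCC by itself.
{4} is an SCC by itself.
The largest has 4 vertices.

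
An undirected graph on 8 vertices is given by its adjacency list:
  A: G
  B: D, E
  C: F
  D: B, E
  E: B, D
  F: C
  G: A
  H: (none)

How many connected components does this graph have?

H is isolated — a component by itself.
Starting from A we can reach A, G. That is one component of size 2.
Starting from C we can reach C, F. That is one component of size 2.
Starting from B we can reach B, D, E. That is one component of size 3.
Total: 4 components.

4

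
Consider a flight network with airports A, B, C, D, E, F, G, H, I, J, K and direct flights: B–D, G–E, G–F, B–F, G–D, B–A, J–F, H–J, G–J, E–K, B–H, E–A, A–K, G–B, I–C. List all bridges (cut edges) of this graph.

C-I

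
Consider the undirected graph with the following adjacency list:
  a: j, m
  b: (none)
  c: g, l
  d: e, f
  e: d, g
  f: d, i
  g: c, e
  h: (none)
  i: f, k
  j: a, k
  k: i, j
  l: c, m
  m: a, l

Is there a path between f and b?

The component containing f is {a, c, d, e, f, g, i, j, k, l, m}, and b is not in it.

No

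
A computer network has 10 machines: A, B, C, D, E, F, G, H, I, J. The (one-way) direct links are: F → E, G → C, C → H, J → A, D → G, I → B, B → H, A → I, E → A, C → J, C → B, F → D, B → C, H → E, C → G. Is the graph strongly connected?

No

There is no directed path from E to D, so the graph is not strongly connected.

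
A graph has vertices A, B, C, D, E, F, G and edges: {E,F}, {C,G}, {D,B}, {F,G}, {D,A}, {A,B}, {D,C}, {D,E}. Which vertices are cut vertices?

D

Removing D increases the component count from 1 to 2, so D is a cut vertex.
By contrast removing G leaves 1 component; it is not a cut vertex. No other vertex is a cut vertex either.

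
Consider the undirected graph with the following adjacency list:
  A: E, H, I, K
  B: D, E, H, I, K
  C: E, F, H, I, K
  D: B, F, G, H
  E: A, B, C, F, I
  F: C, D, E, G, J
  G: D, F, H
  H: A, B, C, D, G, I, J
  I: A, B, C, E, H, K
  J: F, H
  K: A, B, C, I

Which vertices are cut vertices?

Removing B, for instance, still leaves 1 component. No single vertex removal increases the component count — the graph has no articulation points.

none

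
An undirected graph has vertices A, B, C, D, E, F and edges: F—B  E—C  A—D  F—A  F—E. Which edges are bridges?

A-D, A-F, B-F, C-E, E-F

removing F—A disconnects F from A; removing E—F disconnects E from F; removing F—B disconnects F from B; removing E—C disconnects E from C — these are bridges.
In total 5 edges are bridges.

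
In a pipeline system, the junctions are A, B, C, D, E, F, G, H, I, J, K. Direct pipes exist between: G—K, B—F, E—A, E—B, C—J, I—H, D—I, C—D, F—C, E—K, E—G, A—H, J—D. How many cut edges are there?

The edges on the cycle E-G-K-E are not bridges since each lies on that cycle.
Every edge lies on some cycle, so there are no bridges.

0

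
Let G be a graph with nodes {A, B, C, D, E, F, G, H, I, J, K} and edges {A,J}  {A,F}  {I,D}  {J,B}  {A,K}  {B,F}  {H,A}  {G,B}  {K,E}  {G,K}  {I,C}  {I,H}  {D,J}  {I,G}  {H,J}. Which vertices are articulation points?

Removing I increases the component count from 1 to 2, so I is a cut vertex.
Removing K increases the component count from 1 to 2, so K is a cut vertex.
By contrast removing H leaves 1 component; it is not a cut vertex. No other vertex is a cut vertex either.

I, K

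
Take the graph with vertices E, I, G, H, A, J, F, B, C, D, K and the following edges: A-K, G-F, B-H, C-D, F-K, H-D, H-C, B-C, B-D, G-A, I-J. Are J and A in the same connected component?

No

The component containing J is {I, J}, and A is not in it.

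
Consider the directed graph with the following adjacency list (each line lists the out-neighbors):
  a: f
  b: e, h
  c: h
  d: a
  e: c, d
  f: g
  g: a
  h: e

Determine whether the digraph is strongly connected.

There is no directed path from d to b, so the graph is not strongly connected.

No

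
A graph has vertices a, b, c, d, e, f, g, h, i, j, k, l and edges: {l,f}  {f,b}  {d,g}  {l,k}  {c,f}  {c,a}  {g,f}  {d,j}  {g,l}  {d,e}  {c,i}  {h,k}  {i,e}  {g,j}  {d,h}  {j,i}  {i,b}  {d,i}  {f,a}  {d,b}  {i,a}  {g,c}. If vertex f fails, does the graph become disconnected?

No

Deleting f leaves 1 component (was 1) (its neighbors a, b, c, g, l remain connected to each other), so f is not a cut vertex.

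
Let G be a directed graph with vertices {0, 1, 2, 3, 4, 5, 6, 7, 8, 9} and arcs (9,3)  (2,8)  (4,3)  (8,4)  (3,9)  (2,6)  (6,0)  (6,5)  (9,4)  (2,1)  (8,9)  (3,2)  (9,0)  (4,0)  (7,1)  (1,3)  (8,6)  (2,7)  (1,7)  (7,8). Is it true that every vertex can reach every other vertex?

There is no directed path from 6 to 4, so the graph is not strongly connected.

No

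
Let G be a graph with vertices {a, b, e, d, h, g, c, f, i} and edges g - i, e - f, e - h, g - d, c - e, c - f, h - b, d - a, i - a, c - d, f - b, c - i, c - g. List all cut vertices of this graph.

c

Removing c increases the component count from 1 to 2, so c is a cut vertex.
By contrast removing h leaves 1 component; it is not a cut vertex. No other vertex is a cut vertex either.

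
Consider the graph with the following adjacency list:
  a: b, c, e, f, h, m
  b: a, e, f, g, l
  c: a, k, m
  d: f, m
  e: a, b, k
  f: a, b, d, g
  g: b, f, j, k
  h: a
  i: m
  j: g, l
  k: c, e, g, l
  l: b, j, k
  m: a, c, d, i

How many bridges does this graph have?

2

The edges on the cycle f-b-l-j-g-f are not bridges since each lies on that cycle.
But removing a-h disconnects a from h; removing i-m disconnects i from m — these are bridges.
That makes 2 bridges.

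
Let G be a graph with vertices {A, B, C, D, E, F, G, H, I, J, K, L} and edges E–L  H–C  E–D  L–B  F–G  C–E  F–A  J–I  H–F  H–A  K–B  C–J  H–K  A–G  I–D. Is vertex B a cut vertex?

No

Deleting B leaves 1 component (was 1) (its neighbors K, L remain connected to each other), so B is not a cut vertex.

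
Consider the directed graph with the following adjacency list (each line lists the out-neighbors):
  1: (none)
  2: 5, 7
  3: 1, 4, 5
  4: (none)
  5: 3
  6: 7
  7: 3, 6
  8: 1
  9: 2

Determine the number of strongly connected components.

{6, 7} are all mutually reachable — one SCC of size 2.
{3, 5} are all mutually reachable — one SCC of size 2.
{9} is an SCC by itself.
{2} is an SCC by itself.
{4} is an SCC by itself.
(and 2 more singleton SCCs)
That gives 7 strongly connected components.

7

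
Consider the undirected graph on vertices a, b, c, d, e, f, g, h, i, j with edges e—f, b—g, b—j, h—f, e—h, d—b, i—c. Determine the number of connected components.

a is isolated — a component by itself.
Starting from c we can reach c, i. That is one component of size 2.
Starting from e we can reach e, f, h. That is one component of size 3.
Starting from b we can reach b, d, g, j. That is one component of size 4.
Total: 4 components.

4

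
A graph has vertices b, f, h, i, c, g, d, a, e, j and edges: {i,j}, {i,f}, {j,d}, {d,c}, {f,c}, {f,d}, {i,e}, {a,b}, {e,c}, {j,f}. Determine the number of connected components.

h is isolated — a component by itself.
g is isolated — a component by itself.
Starting from a we can reach a, b. That is one component of size 2.
Starting from c we can reach c, d, e, f, i, j. That is one component of size 6.
Total: 4 components.

4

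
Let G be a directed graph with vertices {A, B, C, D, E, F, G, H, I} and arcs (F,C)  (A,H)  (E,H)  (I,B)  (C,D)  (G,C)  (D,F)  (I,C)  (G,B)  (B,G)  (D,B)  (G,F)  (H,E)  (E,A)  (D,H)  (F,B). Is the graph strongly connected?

No

There is no directed path from E to I, so the graph is not strongly connected.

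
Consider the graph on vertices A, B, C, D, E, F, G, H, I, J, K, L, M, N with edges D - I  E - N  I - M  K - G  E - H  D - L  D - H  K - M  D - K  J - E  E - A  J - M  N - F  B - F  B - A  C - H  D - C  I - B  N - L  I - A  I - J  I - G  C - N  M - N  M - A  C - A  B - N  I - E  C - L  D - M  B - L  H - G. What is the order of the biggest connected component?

Starting from A we can reach A, B, C, D, E, F, G, H, I, J, K, L, M, N. That is one component of size 14.
The largest has 14 vertices.

14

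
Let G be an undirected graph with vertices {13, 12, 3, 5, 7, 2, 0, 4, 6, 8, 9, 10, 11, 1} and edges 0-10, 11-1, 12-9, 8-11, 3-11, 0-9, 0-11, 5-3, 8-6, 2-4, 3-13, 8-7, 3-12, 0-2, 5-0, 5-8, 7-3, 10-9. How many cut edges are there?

5

The edges on the cycle 5-8-7-3-12-9-10-0-5 are not bridges since each lies on that cycle.
But removing 0-2 disconnects 0 from 2; removing 4-2 disconnects 4 from 2; removing 1-11 disconnects 1 from 11; removing 13-3 disconnects 13 from 3 — these are bridges.
In total 5 edges are bridges.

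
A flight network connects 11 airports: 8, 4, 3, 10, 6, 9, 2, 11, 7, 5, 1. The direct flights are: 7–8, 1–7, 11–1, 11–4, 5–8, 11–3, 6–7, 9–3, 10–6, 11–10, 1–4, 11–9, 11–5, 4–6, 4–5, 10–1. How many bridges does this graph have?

The edges on the cycle 11-9-3-11 are not bridges since each lies on that cycle.
Every edge lies on some cycle, so there are no bridges.

0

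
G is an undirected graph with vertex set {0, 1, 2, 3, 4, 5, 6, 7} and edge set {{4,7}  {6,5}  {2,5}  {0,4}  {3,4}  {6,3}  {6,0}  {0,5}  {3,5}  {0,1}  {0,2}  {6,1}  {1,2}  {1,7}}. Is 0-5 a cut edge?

No

After removing 0-5, the path 0-6-5 still connects them, so the edge is not a bridge.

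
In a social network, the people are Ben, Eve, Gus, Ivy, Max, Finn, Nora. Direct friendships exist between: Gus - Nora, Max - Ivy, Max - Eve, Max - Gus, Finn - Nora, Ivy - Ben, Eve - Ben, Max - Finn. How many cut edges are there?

0

The edges on the cycle Max-Eve-Ben-Ivy-Max are not bridges since each lies on that cycle.
Every edge lies on some cycle, so there are no bridges.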